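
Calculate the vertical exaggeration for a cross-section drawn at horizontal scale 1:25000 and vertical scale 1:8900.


VE = horizontal_scale / vertical_scale = 25000 / 8900 ≈ 2.8

2.8x


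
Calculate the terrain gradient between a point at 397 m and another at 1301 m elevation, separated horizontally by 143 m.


gradient = (1301 - 397) / 143 = 904 / 143 = 6.3217

6.3217


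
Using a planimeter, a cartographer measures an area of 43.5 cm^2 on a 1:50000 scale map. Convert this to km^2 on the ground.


ground_area = 43.5 * (50000/100)^2 = 10875000.0 m^2 = 10.875 km^2

10.875 km^2


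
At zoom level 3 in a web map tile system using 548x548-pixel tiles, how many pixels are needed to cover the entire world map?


tiles per axis = 2^3 = 8
total tiles = 8^2 = 64
pixels per axis = 8 * 548 = 4384
total pixels = 4384^2 = 19219456

19219456 pixels


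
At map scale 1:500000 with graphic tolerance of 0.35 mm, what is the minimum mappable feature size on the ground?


ground = 0.35 mm * 500000 / 1000 = 175.0 m

175.0 m


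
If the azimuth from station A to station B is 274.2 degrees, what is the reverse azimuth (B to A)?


back azimuth = (274.2 + 180) mod 360 = 94.2 degrees

94.2 degrees


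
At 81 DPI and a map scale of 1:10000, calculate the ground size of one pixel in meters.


pixel_cm = 2.54 / 81 ≈ 0.031358 cm
ground = pixel_cm * 10000 / 100 = 2.54 * 10000 / (81 * 100) = 25400 / 8100 ≈ 3.14 m

3.14 m


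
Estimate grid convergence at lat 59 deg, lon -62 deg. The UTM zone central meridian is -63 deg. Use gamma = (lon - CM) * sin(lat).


gamma = (-62 - -63) * sin(59) = 1 * 0.857167 = 0.857 degrees

0.857 degrees


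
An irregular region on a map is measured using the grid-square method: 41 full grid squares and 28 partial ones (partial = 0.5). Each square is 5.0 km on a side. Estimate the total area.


effective squares = 41 + 28 * 0.5 = 55.0
area = 55.0 * 25.0 = 1375.0 km^2

1375.0 km^2


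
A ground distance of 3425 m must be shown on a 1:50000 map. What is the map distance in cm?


map_cm = 3425 * 100 / 50000 = 6.85 cm

6.85 cm


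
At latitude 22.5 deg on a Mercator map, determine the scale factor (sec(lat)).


SF = 1 / cos(22.5) = 1 / 0.92388 = 1.082

1.082


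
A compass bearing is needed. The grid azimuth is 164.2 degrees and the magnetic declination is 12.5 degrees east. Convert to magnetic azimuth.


magnetic azimuth = grid azimuth - declination (east +ve)
mag_az = 164.2 - 12.5 = 151.7 degrees

151.7 degrees


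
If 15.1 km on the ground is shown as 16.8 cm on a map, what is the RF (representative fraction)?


ground = 15.1 km = 1510000 cm; RF denominator = ground / map = 1510000 / 16.8 ≈ 89881; RF = 1:89881

1:89881


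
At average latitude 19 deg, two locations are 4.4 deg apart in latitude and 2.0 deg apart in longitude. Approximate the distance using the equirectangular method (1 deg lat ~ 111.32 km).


dlat_km = 4.4 * 111.32 = 489.808
dlon_km = 2.0 * 111.32 * cos(19) ≈ 210.51
dist = sqrt(489.808^2 + 210.51^2) ≈ 533.1 km

533.1 km


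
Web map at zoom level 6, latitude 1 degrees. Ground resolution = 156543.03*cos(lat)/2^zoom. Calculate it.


res = 156543.03 * cos(1) / 2^6 = 156543.03 * 0.9998477 / 64 = 2445.61 m/pixel

2445.61 m/pixel


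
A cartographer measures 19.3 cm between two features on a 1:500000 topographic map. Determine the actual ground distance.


ground = 19.3 cm * 500000 / 100 = 96500.0 m = 96.5 km

96.5 km


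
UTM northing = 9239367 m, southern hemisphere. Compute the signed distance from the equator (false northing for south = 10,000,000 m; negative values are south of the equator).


For southern: actual = 9239367 - 10000000 = -760633 m

-760633 m


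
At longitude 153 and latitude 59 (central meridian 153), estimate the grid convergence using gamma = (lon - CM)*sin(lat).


gamma = (153 - 153) * sin(59) = 0 * 0.857167 = 0.0 degrees

0.0 degrees


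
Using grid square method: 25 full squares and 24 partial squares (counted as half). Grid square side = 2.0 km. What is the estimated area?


effective squares = 25 + 24 * 0.5 = 37.0
area = 37.0 * 4.0 = 148.0 km^2

148.0 km^2


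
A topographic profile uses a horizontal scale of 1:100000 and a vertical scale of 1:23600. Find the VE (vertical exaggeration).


VE = horizontal_scale / vertical_scale = 100000 / 23600 ≈ 4.2

4.2x


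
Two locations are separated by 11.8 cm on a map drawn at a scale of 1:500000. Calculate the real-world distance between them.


ground = 11.8 cm * 500000 / 100 = 59000.0 m = 59.0 km

59.0 km


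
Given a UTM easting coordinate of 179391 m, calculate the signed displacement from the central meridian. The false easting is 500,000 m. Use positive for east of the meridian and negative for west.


displacement = 179391 - 500000 = -320609 m

-320609 m


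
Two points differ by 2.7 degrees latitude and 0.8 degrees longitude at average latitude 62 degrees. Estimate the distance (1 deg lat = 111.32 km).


dlat_km = 2.7 * 111.32 = 300.564
dlon_km = 0.8 * 111.32 * cos(62) ≈ 41.809
dist = sqrt(300.564^2 + 41.809^2) ≈ 303.5 km

303.5 km


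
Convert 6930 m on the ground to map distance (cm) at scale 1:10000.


map_cm = 6930 * 100 / 10000 = 69.3 cm

69.3 cm


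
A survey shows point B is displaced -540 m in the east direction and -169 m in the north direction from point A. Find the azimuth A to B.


az = atan2(-540, -169) = -107.4 deg
adjusted to 0-360: 252.6 degrees

252.6 degrees


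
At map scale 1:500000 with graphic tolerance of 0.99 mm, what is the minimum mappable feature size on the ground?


ground = 0.99 mm * 500000 / 1000 = 495.0 m

495.0 m


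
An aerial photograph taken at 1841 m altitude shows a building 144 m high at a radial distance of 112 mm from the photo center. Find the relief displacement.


d = h * r / H = 144 * 112 / 1841 = 8.76 mm

8.76 mm


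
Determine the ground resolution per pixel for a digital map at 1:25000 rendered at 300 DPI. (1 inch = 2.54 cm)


pixel_cm = 2.54 / 300 ≈ 0.008467 cm
ground = pixel_cm * 25000 / 100 = 2.54 * 25000 / (300 * 100) = 63500 / 30000 ≈ 2.12 m

2.12 m


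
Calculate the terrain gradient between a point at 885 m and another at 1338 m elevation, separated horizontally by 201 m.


gradient = (1338 - 885) / 201 = 453 / 201 = 2.2537

2.2537


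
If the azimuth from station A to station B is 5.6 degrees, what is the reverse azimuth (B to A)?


back azimuth = (5.6 + 180) mod 360 = 185.6 degrees

185.6 degrees


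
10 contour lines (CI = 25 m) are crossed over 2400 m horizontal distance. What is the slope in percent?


elevation change = 10 * 25 = 250 m
slope = 250 / 2400 * 100 = 10.4%

10.4%


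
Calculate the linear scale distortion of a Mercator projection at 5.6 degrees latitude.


SF = 1 / cos(5.6) = 1 / 0.995227 = 1.005

1.005


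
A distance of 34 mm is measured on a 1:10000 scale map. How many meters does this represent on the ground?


ground = 34 mm * 10000 / 1000 = 340.0 m

340.0 m


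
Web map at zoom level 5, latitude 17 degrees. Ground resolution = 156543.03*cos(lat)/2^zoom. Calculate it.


res = 156543.03 * cos(17) / 2^5 = 156543.03 * 0.95630476 / 32 = 4678.21 m/pixel

4678.21 m/pixel


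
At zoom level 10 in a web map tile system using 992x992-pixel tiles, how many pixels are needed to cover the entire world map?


tiles per axis = 2^10 = 1024
total tiles = 1024^2 = 1048576
pixels per axis = 1024 * 992 = 1015808
total pixels = 1015808^2 = 1031865892864

1031865892864 pixels


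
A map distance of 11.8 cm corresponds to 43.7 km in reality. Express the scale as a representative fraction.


ground = 43.7 km = 4370000 cm; RF denominator = ground / map = 4370000 / 11.8 ≈ 370339; RF = 1:370339

1:370339


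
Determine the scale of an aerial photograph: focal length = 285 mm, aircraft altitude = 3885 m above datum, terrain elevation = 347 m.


scale = f / (H - h) = 285 mm / 3538 m = 285 / 3538000 = 1:12414

1:12414


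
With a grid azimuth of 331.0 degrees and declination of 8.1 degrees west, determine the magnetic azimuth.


magnetic azimuth = grid azimuth - declination (east +ve)
mag_az = 331.0 - -8.1 = 339.1 degrees

339.1 degrees


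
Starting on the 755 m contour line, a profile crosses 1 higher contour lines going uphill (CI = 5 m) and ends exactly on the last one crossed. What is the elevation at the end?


elevation = 755 + 1 * 5 = 760 m

760 m


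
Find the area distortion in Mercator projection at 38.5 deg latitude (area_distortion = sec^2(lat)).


area_distortion = 1/cos^2(38.5) = 1.633

1.633


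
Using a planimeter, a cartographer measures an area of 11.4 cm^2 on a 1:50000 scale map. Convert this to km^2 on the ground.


ground_area = 11.4 * (50000/100)^2 = 2850000.0 m^2 = 2.85 km^2

2.85 km^2


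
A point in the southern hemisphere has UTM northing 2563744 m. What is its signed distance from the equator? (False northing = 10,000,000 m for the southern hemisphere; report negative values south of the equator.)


For southern: actual = 2563744 - 10000000 = -7436256 m

-7436256 m


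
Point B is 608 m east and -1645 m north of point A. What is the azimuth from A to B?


az = atan2(608, -1645) = 159.7 deg
adjusted to 0-360: 159.7 degrees

159.7 degrees


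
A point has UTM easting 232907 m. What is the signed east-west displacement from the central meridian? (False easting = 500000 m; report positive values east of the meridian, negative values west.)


displacement = 232907 - 500000 = -267093 m

-267093 m


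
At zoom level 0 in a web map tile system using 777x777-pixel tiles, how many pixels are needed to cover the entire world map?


tiles per axis = 2^0 = 1
total tiles = 1^2 = 1
pixels per axis = 1 * 777 = 777
total pixels = 777^2 = 603729

603729 pixels


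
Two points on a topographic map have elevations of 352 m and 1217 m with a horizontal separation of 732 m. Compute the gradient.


gradient = (1217 - 352) / 732 = 865 / 732 = 1.1817

1.1817


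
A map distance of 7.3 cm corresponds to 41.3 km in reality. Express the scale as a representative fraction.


ground = 41.3 km = 4130000 cm; RF denominator = ground / map = 4130000 / 7.3 ≈ 565753; RF = 1:565753

1:565753


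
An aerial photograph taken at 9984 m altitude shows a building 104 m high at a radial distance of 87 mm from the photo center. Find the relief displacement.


d = h * r / H = 104 * 87 / 9984 = 0.91 mm

0.91 mm


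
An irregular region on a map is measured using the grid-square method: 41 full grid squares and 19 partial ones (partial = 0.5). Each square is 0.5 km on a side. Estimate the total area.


effective squares = 41 + 19 * 0.5 = 50.5
area = 50.5 * 0.25 = 12.625 km^2

12.625 km^2


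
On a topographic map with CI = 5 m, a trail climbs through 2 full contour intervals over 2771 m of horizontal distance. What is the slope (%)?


elevation change = 2 * 5 = 10 m
slope = 10 / 2771 * 100 = 0.4%

0.4%


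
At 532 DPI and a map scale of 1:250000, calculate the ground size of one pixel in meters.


pixel_cm = 2.54 / 532 ≈ 0.004774 cm
ground = pixel_cm * 250000 / 100 = 2.54 * 250000 / (532 * 100) = 635000 / 53200 ≈ 11.94 m

11.94 m


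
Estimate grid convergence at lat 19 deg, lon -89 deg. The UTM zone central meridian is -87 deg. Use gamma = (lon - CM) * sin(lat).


gamma = (-89 - -87) * sin(19) = -2 * 0.325568 = -0.651 degrees

-0.651 degrees


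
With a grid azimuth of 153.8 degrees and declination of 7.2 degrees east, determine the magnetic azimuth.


magnetic azimuth = grid azimuth - declination (east +ve)
mag_az = 153.8 - 7.2 = 146.6 degrees

146.6 degrees


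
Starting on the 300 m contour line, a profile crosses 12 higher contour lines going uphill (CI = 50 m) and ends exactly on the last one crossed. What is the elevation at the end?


elevation = 300 + 12 * 50 = 900 m

900 m


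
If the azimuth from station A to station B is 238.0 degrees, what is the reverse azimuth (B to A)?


back azimuth = (238.0 + 180) mod 360 = 58.0 degrees

58.0 degrees


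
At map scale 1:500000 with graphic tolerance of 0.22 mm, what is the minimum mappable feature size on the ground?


ground = 0.22 mm * 500000 / 1000 = 110.0 m

110.0 m


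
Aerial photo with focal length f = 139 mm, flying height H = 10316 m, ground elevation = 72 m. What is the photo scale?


scale = f / (H - h) = 139 mm / 10244 m = 139 / 10244000 = 1:73698

1:73698


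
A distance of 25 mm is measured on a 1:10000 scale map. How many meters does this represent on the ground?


ground = 25 mm * 10000 / 1000 = 250.0 m

250.0 m


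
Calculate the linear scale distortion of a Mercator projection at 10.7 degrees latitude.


SF = 1 / cos(10.7) = 1 / 0.982613 = 1.018

1.018


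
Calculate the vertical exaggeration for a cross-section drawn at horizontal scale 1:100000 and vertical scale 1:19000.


VE = horizontal_scale / vertical_scale = 100000 / 19000 ≈ 5.3

5.3x


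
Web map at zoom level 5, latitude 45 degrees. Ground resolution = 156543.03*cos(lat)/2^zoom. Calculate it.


res = 156543.03 * cos(45) / 2^5 = 156543.03 * 0.70710678 / 32 = 3459.14 m/pixel

3459.14 m/pixel


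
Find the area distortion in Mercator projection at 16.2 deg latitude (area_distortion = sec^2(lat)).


area_distortion = 1/cos^2(16.2) = 1.084

1.084


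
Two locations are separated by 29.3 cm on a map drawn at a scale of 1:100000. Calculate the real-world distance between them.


ground = 29.3 cm * 100000 / 100 = 29300.0 m = 29.3 km

29.3 km


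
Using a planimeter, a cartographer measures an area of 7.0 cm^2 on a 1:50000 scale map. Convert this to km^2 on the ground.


ground_area = 7.0 * (50000/100)^2 = 1750000.0 m^2 = 1.75 km^2

1.75 km^2


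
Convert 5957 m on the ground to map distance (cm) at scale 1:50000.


map_cm = 5957 * 100 / 50000 = 11.914 cm ≈ 11.91 cm

11.91 cm


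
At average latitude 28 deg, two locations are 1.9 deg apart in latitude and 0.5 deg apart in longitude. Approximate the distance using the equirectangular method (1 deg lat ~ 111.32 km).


dlat_km = 1.9 * 111.32 = 211.508
dlon_km = 0.5 * 111.32 * cos(28) ≈ 49.145
dist = sqrt(211.508^2 + 49.145^2) ≈ 217.1 km

217.1 km


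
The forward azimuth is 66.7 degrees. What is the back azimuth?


back azimuth = (66.7 + 180) mod 360 = 246.7 degrees

246.7 degrees


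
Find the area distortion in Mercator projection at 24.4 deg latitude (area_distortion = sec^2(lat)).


area_distortion = 1/cos^2(24.4) = 1.206

1.206


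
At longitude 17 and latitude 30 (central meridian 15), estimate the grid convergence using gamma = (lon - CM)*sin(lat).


gamma = (17 - 15) * sin(30) = 2 * 0.5 = 1.0 degrees

1.0 degrees


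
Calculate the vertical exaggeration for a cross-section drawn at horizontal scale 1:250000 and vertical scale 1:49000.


VE = horizontal_scale / vertical_scale = 250000 / 49000 ≈ 5.1

5.1x


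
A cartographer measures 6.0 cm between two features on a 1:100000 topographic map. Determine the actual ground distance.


ground = 6.0 cm * 100000 / 100 = 6000.0 m = 6.0 km

6.0 km


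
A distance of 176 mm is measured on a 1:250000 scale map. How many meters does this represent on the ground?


ground = 176 mm * 250000 / 1000 = 44000.0 m

44000.0 m


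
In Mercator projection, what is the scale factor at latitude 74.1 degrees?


SF = 1 / cos(74.1) = 1 / 0.273959 = 3.65

3.65


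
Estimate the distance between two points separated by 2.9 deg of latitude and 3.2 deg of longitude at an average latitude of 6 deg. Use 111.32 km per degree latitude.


dlat_km = 2.9 * 111.32 = 322.828
dlon_km = 3.2 * 111.32 * cos(6) ≈ 354.273
dist = sqrt(322.828^2 + 354.273^2) ≈ 479.3 km

479.3 km


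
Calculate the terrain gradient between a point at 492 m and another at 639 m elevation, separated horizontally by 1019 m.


gradient = (639 - 492) / 1019 = 147 / 1019 = 0.1443

0.1443


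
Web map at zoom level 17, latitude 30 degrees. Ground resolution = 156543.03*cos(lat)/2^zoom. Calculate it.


res = 156543.03 * cos(30) / 2^17 = 156543.03 * 0.8660254 / 131072 = 1.03 m/pixel

1.03 m/pixel


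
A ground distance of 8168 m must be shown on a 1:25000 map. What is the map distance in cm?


map_cm = 8168 * 100 / 25000 = 32.672 cm ≈ 32.67 cm

32.67 cm


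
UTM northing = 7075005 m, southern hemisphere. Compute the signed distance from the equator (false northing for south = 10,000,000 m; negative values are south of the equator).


For southern: actual = 7075005 - 10000000 = -2924995 m

-2924995 m


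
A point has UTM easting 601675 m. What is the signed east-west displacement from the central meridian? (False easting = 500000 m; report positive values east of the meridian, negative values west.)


displacement = 601675 - 500000 = 101675 m

101675 m


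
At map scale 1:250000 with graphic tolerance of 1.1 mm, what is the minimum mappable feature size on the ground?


ground = 1.1 mm * 250000 / 1000 = 275.0 m

275.0 m


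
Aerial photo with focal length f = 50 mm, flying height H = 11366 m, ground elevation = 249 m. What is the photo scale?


scale = f / (H - h) = 50 mm / 11117 m = 50 / 11117000 = 1:222340

1:222340


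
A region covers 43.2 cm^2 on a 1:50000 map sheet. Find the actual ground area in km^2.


ground_area = 43.2 * (50000/100)^2 = 10800000.0 m^2 = 10.8 km^2

10.8 km^2


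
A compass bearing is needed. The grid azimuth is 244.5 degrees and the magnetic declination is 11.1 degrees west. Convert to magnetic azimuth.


magnetic azimuth = grid azimuth - declination (east +ve)
mag_az = 244.5 - -11.1 = 255.6 degrees

255.6 degrees


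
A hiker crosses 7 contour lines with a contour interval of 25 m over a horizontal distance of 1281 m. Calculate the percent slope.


elevation change = 7 * 25 = 175 m
slope = 175 / 1281 * 100 = 13.7%

13.7%


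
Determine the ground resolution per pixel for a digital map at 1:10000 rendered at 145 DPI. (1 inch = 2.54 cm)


pixel_cm = 2.54 / 145 ≈ 0.017517 cm
ground = pixel_cm * 10000 / 100 = 2.54 * 10000 / (145 * 100) = 25400 / 14500 ≈ 1.75 m

1.75 m


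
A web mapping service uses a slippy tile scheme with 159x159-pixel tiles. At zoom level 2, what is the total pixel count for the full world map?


tiles per axis = 2^2 = 4
total tiles = 4^2 = 16
pixels per axis = 4 * 159 = 636
total pixels = 636^2 = 404496

404496 pixels


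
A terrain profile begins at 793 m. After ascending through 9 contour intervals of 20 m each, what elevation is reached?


elevation = 793 + 9 * 20 = 973 m

973 m


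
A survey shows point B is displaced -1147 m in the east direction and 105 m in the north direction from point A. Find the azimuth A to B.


az = atan2(-1147, 105) = -84.8 deg
adjusted to 0-360: 275.2 degrees

275.2 degrees


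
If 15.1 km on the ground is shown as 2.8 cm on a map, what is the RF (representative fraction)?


ground = 15.1 km = 1510000 cm; RF denominator = ground / map = 1510000 / 2.8 ≈ 539286; RF = 1:539286

1:539286


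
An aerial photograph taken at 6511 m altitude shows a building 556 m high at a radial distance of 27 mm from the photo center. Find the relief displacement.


d = h * r / H = 556 * 27 / 6511 = 2.31 mm

2.31 mm


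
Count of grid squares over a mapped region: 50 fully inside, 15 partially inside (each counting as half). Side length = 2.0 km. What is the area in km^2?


effective squares = 50 + 15 * 0.5 = 57.5
area = 57.5 * 4.0 = 230.0 km^2

230.0 km^2


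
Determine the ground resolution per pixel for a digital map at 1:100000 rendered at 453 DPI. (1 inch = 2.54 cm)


pixel_cm = 2.54 / 453 ≈ 0.005607 cm
ground = pixel_cm * 100000 / 100 = 2.54 * 100000 / (453 * 100) = 254000 / 45300 ≈ 5.61 m

5.61 m


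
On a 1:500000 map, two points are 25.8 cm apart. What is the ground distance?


ground = 25.8 cm * 500000 / 100 = 129000.0 m = 129.0 km

129.0 km


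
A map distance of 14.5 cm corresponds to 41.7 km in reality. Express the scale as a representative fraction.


ground = 41.7 km = 4170000 cm; RF denominator = ground / map = 4170000 / 14.5 ≈ 287586; RF = 1:287586

1:287586


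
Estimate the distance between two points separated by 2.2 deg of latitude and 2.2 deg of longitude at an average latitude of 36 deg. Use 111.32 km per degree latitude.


dlat_km = 2.2 * 111.32 = 244.904
dlon_km = 2.2 * 111.32 * cos(36) ≈ 198.131
dist = sqrt(244.904^2 + 198.131^2) ≈ 315.0 km

315.0 km


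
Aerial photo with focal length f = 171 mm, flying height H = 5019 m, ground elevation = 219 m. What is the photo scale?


scale = f / (H - h) = 171 mm / 4800 m = 171 / 4800000 = 1:28070

1:28070


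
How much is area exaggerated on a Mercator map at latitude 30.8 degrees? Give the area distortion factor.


area_distortion = 1/cos^2(30.8) = 1.355

1.355


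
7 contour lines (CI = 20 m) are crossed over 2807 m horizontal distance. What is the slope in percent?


elevation change = 7 * 20 = 140 m
slope = 140 / 2807 * 100 = 5.0%

5.0%


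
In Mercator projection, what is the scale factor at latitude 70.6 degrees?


SF = 1 / cos(70.6) = 1 / 0.332161 = 3.011

3.011


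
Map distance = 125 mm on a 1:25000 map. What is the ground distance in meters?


ground = 125 mm * 25000 / 1000 = 3125.0 m

3125.0 m


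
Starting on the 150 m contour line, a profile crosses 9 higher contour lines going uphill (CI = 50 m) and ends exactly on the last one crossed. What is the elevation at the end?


elevation = 150 + 9 * 50 = 600 m

600 m


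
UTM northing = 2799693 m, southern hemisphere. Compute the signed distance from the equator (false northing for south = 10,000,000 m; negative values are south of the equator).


For southern: actual = 2799693 - 10000000 = -7200307 m

-7200307 m


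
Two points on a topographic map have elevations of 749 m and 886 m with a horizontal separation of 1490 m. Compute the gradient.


gradient = (886 - 749) / 1490 = 137 / 1490 = 0.0919

0.0919


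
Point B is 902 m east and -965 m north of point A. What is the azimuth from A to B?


az = atan2(902, -965) = 136.9 deg
adjusted to 0-360: 136.9 degrees

136.9 degrees


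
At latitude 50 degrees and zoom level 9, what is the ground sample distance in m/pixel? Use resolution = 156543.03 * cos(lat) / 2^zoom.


res = 156543.03 * cos(50) / 2^9 = 156543.03 * 0.64278761 / 512 = 196.53 m/pixel

196.53 m/pixel


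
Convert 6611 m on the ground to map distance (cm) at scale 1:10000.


map_cm = 6611 * 100 / 10000 = 66.11 cm

66.11 cm


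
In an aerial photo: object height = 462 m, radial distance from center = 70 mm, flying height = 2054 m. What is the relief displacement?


d = h * r / H = 462 * 70 / 2054 = 15.74 mm

15.74 mm


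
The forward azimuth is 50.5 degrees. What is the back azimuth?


back azimuth = (50.5 + 180) mod 360 = 230.5 degrees

230.5 degrees


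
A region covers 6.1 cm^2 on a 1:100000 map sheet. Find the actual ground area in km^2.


ground_area = 6.1 * (100000/100)^2 = 6100000.0 m^2 = 6.1 km^2

6.1 km^2


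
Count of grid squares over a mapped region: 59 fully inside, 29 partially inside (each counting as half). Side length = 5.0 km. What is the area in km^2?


effective squares = 59 + 29 * 0.5 = 73.5
area = 73.5 * 25.0 = 1837.5 km^2

1837.5 km^2


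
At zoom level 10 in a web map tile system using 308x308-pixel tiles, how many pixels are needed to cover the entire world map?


tiles per axis = 2^10 = 1024
total tiles = 1024^2 = 1048576
pixels per axis = 1024 * 308 = 315392
total pixels = 315392^2 = 99472113664

99472113664 pixels


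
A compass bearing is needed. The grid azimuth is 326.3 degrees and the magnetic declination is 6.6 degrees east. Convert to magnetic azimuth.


magnetic azimuth = grid azimuth - declination (east +ve)
mag_az = 326.3 - 6.6 = 319.7 degrees

319.7 degrees


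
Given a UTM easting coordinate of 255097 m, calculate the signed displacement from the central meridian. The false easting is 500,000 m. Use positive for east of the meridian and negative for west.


displacement = 255097 - 500000 = -244903 m

-244903 m


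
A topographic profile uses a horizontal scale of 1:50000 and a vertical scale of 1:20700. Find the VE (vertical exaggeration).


VE = horizontal_scale / vertical_scale = 50000 / 20700 ≈ 2.4

2.4x


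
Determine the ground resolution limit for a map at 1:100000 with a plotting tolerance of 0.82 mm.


ground = 0.82 mm * 100000 / 1000 = 82.0 m

82.0 m


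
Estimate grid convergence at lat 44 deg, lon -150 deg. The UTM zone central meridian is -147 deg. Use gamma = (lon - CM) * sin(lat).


gamma = (-150 - -147) * sin(44) = -3 * 0.694658 = -2.084 degrees

-2.084 degrees


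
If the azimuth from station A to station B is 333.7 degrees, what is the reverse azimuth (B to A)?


back azimuth = (333.7 + 180) mod 360 = 153.7 degrees

153.7 degrees


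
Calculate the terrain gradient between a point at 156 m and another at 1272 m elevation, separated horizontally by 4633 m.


gradient = (1272 - 156) / 4633 = 1116 / 4633 = 0.2409

0.2409


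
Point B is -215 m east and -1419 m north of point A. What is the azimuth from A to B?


az = atan2(-215, -1419) = -171.4 deg
adjusted to 0-360: 188.6 degrees

188.6 degrees


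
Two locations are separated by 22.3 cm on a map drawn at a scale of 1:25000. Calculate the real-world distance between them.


ground = 22.3 cm * 25000 / 100 = 5575.0 m = 5.575 km

5.575 km


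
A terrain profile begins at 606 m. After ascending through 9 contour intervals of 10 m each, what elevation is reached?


elevation = 606 + 9 * 10 = 696 m

696 m


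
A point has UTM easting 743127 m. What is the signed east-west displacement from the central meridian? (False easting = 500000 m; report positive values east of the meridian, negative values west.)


displacement = 743127 - 500000 = 243127 m

243127 m


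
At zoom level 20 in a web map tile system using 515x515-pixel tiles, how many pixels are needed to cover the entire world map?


tiles per axis = 2^20 = 1048576
total tiles = 1048576^2 = 1099511627776
pixels per axis = 1048576 * 515 = 540016640
total pixels = 540016640^2 = 291617971476889600

291617971476889600 pixels


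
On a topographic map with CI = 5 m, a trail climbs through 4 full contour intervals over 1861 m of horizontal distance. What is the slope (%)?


elevation change = 4 * 5 = 20 m
slope = 20 / 1861 * 100 = 1.1%

1.1%


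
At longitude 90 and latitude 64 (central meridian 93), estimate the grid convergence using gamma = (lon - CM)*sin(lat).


gamma = (90 - 93) * sin(64) = -3 * 0.898794 = -2.696 degrees

-2.696 degrees


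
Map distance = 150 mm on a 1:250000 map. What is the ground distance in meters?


ground = 150 mm * 250000 / 1000 = 37500.0 m

37500.0 m


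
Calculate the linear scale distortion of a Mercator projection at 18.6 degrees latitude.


SF = 1 / cos(18.6) = 1 / 0.947768 = 1.055

1.055


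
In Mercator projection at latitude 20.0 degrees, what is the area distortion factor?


area_distortion = 1/cos^2(20.0) = 1.132

1.132


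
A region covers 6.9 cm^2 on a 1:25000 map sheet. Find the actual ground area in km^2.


ground_area = 6.9 * (25000/100)^2 = 431250.0 m^2 = 0.43125 km^2 ≈ 0.431 km^2

0.431 km^2


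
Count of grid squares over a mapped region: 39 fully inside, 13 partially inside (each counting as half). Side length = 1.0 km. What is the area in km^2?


effective squares = 39 + 13 * 0.5 = 45.5
area = 45.5 * 1.0 = 45.5 km^2

45.5 km^2


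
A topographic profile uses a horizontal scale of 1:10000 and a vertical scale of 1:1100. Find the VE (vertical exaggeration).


VE = horizontal_scale / vertical_scale = 10000 / 1100 ≈ 9.1

9.1x


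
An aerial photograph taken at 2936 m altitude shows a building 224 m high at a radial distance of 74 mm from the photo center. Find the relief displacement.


d = h * r / H = 224 * 74 / 2936 = 5.65 mm

5.65 mm


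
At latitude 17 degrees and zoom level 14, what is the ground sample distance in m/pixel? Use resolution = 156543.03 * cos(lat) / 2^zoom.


res = 156543.03 * cos(17) / 2^14 = 156543.03 * 0.95630476 / 16384 = 9.14 m/pixel

9.14 m/pixel


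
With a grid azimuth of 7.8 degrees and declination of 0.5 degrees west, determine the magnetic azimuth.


magnetic azimuth = grid azimuth - declination (east +ve)
mag_az = 7.8 - -0.5 = 8.3 degrees

8.3 degrees


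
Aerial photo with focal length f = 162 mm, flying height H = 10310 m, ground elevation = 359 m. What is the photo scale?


scale = f / (H - h) = 162 mm / 9951 m = 162 / 9951000 = 1:61426

1:61426


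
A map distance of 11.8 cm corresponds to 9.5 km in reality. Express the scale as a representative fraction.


ground = 9.5 km = 950000 cm; RF denominator = ground / map = 950000 / 11.8 ≈ 80508; RF = 1:80508

1:80508


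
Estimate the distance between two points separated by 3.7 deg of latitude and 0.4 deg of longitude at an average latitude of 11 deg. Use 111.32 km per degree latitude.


dlat_km = 3.7 * 111.32 = 411.884
dlon_km = 0.4 * 111.32 * cos(11) ≈ 43.71
dist = sqrt(411.884^2 + 43.71^2) ≈ 414.2 km

414.2 km


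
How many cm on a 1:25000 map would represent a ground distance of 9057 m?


map_cm = 9057 * 100 / 25000 = 36.228 cm ≈ 36.23 cm

36.23 cm


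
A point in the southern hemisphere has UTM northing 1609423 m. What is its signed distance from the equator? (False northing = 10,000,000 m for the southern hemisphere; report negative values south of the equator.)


For southern: actual = 1609423 - 10000000 = -8390577 m

-8390577 m


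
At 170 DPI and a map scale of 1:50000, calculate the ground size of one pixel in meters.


pixel_cm = 2.54 / 170 ≈ 0.014941 cm
ground = pixel_cm * 50000 / 100 = 2.54 * 50000 / (170 * 100) = 127000 / 17000 ≈ 7.47 m

7.47 m


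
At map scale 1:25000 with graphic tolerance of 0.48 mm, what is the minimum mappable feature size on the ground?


ground = 0.48 mm * 25000 / 1000 = 12.0 m

12.0 m


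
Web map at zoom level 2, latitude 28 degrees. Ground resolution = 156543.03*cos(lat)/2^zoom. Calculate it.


res = 156543.03 * cos(28) / 2^2 = 156543.03 * 0.88294759 / 4 = 34554.82 m/pixel

34554.82 m/pixel


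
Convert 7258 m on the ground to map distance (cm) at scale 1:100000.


map_cm = 7258 * 100 / 100000 = 7.258 cm ≈ 7.26 cm

7.26 cm


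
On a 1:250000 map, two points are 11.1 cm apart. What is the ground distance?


ground = 11.1 cm * 250000 / 100 = 27750.0 m = 27.75 km

27.75 km


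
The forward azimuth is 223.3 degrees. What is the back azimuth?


back azimuth = (223.3 + 180) mod 360 = 43.3 degrees

43.3 degrees


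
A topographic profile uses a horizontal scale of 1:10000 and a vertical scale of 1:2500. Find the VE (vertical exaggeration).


VE = horizontal_scale / vertical_scale = 10000 / 2500 = 4.0

4.0x


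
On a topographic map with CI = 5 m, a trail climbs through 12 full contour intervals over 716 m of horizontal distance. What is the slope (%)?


elevation change = 12 * 5 = 60 m
slope = 60 / 716 * 100 = 8.4%

8.4%


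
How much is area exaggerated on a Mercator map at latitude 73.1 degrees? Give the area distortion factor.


area_distortion = 1/cos^2(73.1) = 11.833

11.833


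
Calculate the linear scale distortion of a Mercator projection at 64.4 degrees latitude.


SF = 1 / cos(64.4) = 1 / 0.432086 = 2.314

2.314


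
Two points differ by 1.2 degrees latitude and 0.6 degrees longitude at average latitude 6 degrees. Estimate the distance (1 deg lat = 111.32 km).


dlat_km = 1.2 * 111.32 = 133.584
dlon_km = 0.6 * 111.32 * cos(6) ≈ 66.426
dist = sqrt(133.584^2 + 66.426^2) ≈ 149.2 km

149.2 km


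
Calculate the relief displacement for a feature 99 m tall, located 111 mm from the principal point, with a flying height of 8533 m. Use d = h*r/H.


d = h * r / H = 99 * 111 / 8533 = 1.29 mm

1.29 mm


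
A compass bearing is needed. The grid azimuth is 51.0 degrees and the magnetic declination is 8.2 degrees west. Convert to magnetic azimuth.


magnetic azimuth = grid azimuth - declination (east +ve)
mag_az = 51.0 - -8.2 = 59.2 degrees

59.2 degrees


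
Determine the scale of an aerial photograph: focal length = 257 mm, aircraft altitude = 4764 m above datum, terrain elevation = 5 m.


scale = f / (H - h) = 257 mm / 4759 m = 257 / 4759000 = 1:18518

1:18518


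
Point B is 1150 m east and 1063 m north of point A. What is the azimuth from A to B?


az = atan2(1150, 1063) = 47.3 deg
adjusted to 0-360: 47.3 degrees

47.3 degrees


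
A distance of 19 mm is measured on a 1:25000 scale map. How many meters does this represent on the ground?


ground = 19 mm * 25000 / 1000 = 475.0 m

475.0 m


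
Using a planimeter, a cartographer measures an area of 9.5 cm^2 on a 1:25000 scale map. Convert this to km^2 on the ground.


ground_area = 9.5 * (25000/100)^2 = 593750.0 m^2 = 0.59375 km^2 ≈ 0.594 km^2

0.594 km^2


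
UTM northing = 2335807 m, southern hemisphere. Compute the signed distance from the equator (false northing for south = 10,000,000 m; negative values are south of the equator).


For southern: actual = 2335807 - 10000000 = -7664193 m

-7664193 m


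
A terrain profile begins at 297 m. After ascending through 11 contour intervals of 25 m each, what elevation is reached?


elevation = 297 + 11 * 25 = 572 m

572 m


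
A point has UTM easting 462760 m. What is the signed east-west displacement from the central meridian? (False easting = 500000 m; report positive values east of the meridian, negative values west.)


displacement = 462760 - 500000 = -37240 m

-37240 m


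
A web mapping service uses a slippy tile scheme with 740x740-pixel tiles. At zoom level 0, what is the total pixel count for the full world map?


tiles per axis = 2^0 = 1
total tiles = 1^2 = 1
pixels per axis = 1 * 740 = 740
total pixels = 740^2 = 547600

547600 pixels


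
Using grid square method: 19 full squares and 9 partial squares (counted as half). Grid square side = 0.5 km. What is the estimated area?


effective squares = 19 + 9 * 0.5 = 23.5
area = 23.5 * 0.25 = 5.875 km^2

5.875 km^2


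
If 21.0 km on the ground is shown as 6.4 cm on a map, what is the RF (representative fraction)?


ground = 21.0 km = 2100000 cm; RF denominator = ground / map = 2100000 / 6.4 = 328125; RF = 1:328125

1:328125


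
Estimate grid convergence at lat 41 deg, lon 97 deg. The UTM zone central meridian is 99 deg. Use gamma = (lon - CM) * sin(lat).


gamma = (97 - 99) * sin(41) = -2 * 0.656059 = -1.312 degrees

-1.312 degrees


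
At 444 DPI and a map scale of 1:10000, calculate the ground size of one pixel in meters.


pixel_cm = 2.54 / 444 ≈ 0.005721 cm
ground = pixel_cm * 10000 / 100 = 2.54 * 10000 / (444 * 100) = 25400 / 44400 ≈ 0.57 m

0.57 m


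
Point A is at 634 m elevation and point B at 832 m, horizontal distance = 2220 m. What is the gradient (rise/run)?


gradient = (832 - 634) / 2220 = 198 / 2220 = 0.0892

0.0892


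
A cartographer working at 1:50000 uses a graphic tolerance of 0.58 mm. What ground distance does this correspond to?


ground = 0.58 mm * 50000 / 1000 = 29.0 m

29.0 m


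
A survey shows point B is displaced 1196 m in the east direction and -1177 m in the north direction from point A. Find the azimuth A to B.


az = atan2(1196, -1177) = 134.5 deg
adjusted to 0-360: 134.5 degrees

134.5 degrees


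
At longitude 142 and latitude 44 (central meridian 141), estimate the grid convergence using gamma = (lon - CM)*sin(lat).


gamma = (142 - 141) * sin(44) = 1 * 0.694658 = 0.695 degrees

0.695 degrees


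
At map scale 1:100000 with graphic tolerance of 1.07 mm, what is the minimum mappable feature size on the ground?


ground = 1.07 mm * 100000 / 1000 = 107.0 m

107.0 m


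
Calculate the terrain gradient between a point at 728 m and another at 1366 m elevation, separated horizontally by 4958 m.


gradient = (1366 - 728) / 4958 = 638 / 4958 = 0.1287

0.1287


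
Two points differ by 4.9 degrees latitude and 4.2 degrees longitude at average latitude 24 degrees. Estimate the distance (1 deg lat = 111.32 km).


dlat_km = 4.9 * 111.32 = 545.468
dlon_km = 4.2 * 111.32 * cos(24) ≈ 427.123
dist = sqrt(545.468^2 + 427.123^2) ≈ 692.8 km

692.8 km


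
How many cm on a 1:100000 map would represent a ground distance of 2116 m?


map_cm = 2116 * 100 / 100000 = 2.116 cm ≈ 2.12 cm

2.12 cm


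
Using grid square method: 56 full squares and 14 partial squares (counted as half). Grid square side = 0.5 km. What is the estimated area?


effective squares = 56 + 14 * 0.5 = 63.0
area = 63.0 * 0.25 = 15.75 km^2

15.75 km^2


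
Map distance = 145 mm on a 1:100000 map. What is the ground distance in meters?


ground = 145 mm * 100000 / 1000 = 14500.0 m

14500.0 m


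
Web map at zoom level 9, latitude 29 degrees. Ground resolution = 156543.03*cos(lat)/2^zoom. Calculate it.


res = 156543.03 * cos(29) / 2^9 = 156543.03 * 0.87461971 / 512 = 267.41 m/pixel

267.41 m/pixel


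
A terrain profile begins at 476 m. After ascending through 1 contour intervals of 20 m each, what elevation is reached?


elevation = 476 + 1 * 20 = 496 m

496 m


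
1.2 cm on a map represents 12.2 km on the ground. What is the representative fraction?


ground = 12.2 km = 1220000 cm; RF denominator = ground / map = 1220000 / 1.2 ≈ 1016667; RF = 1:1016667

1:1016667


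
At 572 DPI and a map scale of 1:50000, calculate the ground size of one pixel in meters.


pixel_cm = 2.54 / 572 ≈ 0.004441 cm
ground = pixel_cm * 50000 / 100 = 2.54 * 50000 / (572 * 100) = 127000 / 57200 ≈ 2.22 m

2.22 m


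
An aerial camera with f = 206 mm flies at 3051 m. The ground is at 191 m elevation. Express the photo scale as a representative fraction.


scale = f / (H - h) = 206 mm / 2860 m = 206 / 2860000 = 1:13883

1:13883


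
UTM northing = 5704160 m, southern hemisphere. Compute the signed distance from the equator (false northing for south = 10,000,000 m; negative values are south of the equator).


For southern: actual = 5704160 - 10000000 = -4295840 m

-4295840 m


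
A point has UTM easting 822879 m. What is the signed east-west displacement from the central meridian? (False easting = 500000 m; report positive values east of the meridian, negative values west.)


displacement = 822879 - 500000 = 322879 m

322879 m


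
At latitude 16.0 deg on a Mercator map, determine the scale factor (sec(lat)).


SF = 1 / cos(16.0) = 1 / 0.961262 = 1.04

1.04


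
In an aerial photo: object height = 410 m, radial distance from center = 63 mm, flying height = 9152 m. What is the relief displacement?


d = h * r / H = 410 * 63 / 9152 = 2.82 mm

2.82 mm


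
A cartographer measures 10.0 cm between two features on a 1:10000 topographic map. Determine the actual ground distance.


ground = 10.0 cm * 10000 / 100 = 1000.0 m = 1.0 km

1.0 km


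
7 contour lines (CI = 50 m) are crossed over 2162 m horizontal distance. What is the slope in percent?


elevation change = 7 * 50 = 350 m
slope = 350 / 2162 * 100 = 16.2%

16.2%


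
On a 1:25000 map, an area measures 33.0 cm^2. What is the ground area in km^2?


ground_area = 33.0 * (25000/100)^2 = 2062500.0 m^2 = 2.0625 km^2 ≈ 2.063 km^2

2.063 km^2


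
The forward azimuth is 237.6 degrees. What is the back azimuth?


back azimuth = (237.6 + 180) mod 360 = 57.6 degrees

57.6 degrees
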